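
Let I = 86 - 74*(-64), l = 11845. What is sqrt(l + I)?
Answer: sqrt(16667) ≈ 129.10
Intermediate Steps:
I = 4822 (I = 86 + 4736 = 4822)
sqrt(l + I) = sqrt(11845 + 4822) = sqrt(16667)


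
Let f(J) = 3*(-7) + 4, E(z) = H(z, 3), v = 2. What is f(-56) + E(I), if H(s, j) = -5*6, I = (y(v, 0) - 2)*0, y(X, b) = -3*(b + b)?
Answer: -47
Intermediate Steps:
y(X, b) = -6*b
I = 0 (I = (-6*0 - 2)*0 = (0 - 2)*0 = -2*0 = 0)
H(s, j) = -30
E(z) = -30
f(J) = -17 (f(J) = -21 + 4 = -17)
f(-56) + E(I) = -17 - 30 = -47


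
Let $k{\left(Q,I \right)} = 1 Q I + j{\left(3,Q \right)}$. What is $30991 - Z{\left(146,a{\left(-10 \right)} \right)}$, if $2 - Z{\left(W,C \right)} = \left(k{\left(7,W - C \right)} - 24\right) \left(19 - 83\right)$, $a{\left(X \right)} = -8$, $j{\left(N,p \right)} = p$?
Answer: $-36915$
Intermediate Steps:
$k{\left(Q,I \right)} = Q + I Q$ ($k{\left(Q,I \right)} = 1 Q I + Q = Q I + Q = I Q + Q = Q + I Q$)
$Z{\left(W,C \right)} = -1086 - 448 C + 448 W$ ($Z{\left(W,C \right)} = 2 - \left(7 \left(1 - \left(C - W\right)\right) - 24\right) \left(19 - 83\right) = 2 - \left(7 \left(1 + W - C\right) - 24\right) \left(-64\right) = 2 - \left(\left(7 - 7 C + 7 W\right) - 24\right) \left(-64\right) = 2 - \left(-17 - 7 C + 7 W\right) \left(-64\right) = 2 - \left(1088 - 448 W + 448 C\right) = -1086 - 448 C + 448 W$)
$30991 - Z{\left(146,a{\left(-10 \right)} \right)} = 30991 - \left(-1086 - -3584 + 448 \cdot 146\right) = 30991 - \left(-1086 + 3584 + 65408\right) = 30991 - 67906 = -36915$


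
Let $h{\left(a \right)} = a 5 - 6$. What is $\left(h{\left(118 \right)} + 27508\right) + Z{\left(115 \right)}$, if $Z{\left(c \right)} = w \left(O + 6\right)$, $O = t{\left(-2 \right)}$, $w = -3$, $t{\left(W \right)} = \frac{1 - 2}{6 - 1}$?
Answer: $\frac{140373}{5} \approx 28075.0$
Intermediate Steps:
$t{\left(W \right)} = - \frac{1}{5}$
$O = - \frac{1}{5} \approx -0.2$
$Z{\left(c \right)} = - \frac{87}{5}$ ($Z{\left(c \right)} = - 3 \left(- \frac{1}{5} + 6\right) = \left(-3\right) \frac{29}{5} = - \frac{87}{5}$)
$h{\left(a \right)} = -6 + 5 a$ ($h{\left(a \right)} = 5 a - 6 = -6 + 5 a$)
$\left(h{\left(118 \right)} + 27508\right) + Z{\left(115 \right)} = \left(\left(-6 + 5 \cdot 118\right) + 27508\right) - \frac{87}{5} = \left(\left(-6 + 590\right) + 27508\right) - \frac{87}{5} = \left(584 + 27508\right) - \frac{87}{5} = 28092 - \frac{87}{5} = \frac{140373}{5}$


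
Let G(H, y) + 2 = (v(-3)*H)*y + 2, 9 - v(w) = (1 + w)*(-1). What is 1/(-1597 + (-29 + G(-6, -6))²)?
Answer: 1/48132 ≈ 2.0776e-5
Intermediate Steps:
v(w) = 10 + w (v(w) = 9 - (1 + w)*(-1) = 9 - (-1 - w) = 9 + (1 + w) = 10 + w)
G(H, y) = 7*H*y (G(H, y) = -2 + (((10 - 3)*H)*y + 2) = -2 + ((7*H)*y + 2) = -2 + (7*H*y + 2) = -2 + (2 + 7*H*y) = 7*H*y)
1/(-1597 + (-29 + G(-6, -6))²) = 1/(-1597 + (-29 + 7*(-6)*(-6))²) = 1/(-1597 + (-29 + 252)²) = 1/(-1597 + 223²) = 1/(-1597 + 49729) = 1/48132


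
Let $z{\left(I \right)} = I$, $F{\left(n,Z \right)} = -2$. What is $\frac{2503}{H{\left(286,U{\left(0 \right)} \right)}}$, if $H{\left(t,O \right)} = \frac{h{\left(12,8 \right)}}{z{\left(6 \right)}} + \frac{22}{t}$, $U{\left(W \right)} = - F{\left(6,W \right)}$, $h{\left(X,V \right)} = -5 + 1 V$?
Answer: $\frac{65078}{15} \approx 4338.5$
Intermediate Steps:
$h{\left(X,V \right)} = -5 + V$
$U{\left(W \right)} = 2$ ($U{\left(W \right)} = \left(-1\right) \left(-2\right) = 2$)
$H{\left(t,O \right)} = \frac{1}{2} + \frac{22}{t}$ ($H{\left(t,O \right)} = \frac{-5 + 8}{6} + \frac{22}{t} = 3 \cdot \frac{1}{6} + \frac{22}{t} = \frac{1}{2} + \frac{22}{t}$)
$\frac{2503}{H{\left(286,U{\left(0 \right)} \right)}} = \frac{2503}{\frac{1}{2} \cdot \frac{1}{286} \left(44 + 286\right)} = \frac{2503}{\frac{1}{2} \cdot \frac{1}{286} \cdot 330} = \frac{2503}{\frac{15}{26}} = 2503 \cdot \frac{26}{15} = \frac{65078}{15}$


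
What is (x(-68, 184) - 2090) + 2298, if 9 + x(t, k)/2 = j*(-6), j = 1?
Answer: 178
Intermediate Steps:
x(t, k) = -30 (x(t, k) = -18 + 2*(1*(-6)) = -18 + 2*(-6) = -18 - 12 = -30)
(x(-68, 184) - 2090) + 2298 = (-30 - 2090) + 2298 = -2120 + 2298 = 178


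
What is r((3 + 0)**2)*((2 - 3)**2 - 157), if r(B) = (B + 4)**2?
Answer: -26364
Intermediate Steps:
r(B) = (4 + B)**2
r((3 + 0)**2)*((2 - 3)**2 - 157) = (4 + (3 + 0)**2)**2*((2 - 3)**2 - 157) = (4 + 3**2)**2*((-1)**2 - 157) = (4 + 9)**2*(1 - 157) = 13**2*(-156) = 169*(-156) = -26364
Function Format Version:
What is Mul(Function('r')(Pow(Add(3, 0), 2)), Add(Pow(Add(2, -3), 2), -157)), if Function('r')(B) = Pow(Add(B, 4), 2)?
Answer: -26364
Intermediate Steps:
Function('r')(B) = Pow(Add(4, B), 2)
Mul(Function('r')(Pow(Add(3, 0), 2)), Add(Pow(Add(2, -3), 2), -157)) = Mul(Pow(Add(4, Pow(Add(3, 0), 2)), 2), Add(Pow(Add(2, -3), 2), -157)) = Mul(Pow(Add(4, Pow(3, 2)), 2), Add(Pow(-1, 2), -157)) = Mul(Pow(Add(4, 9), 2), Add(1, -157)) = Mul(Pow(13, 2), -156) = Mul(169, -156) = -26364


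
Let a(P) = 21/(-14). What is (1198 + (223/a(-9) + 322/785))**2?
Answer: 6111505845316/5546025 ≈ 1.1020e+6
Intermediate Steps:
a(P) = -3/2 (a(P) = 21*(-1/14) = -3/2)
(1198 + (223/a(-9) + 322/785))**2 = (1198 + (223/(-3/2) + 322/785))**2 = (1198 + (223*(-2/3) + 322*(1/785)))**2 = (1198 + (-446/3 + 322/785))**2 = (1198 - 349144/2355)**2 = (2472146/2355)**2 = 6111505845316/5546025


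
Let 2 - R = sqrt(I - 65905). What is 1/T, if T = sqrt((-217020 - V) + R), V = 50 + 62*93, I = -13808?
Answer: sqrt(3)/(3*sqrt(-74278 - I*sqrt(8857))) ≈ 1.342e-6 + 0.0021184*I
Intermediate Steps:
V = 5816 (V = 50 + 5766 = 5816)
R = 2 - 3*I*sqrt(8857) (R = 2 - sqrt(-13808 - 65905) = 2 - sqrt(-79713) = 2 - 3*I*sqrt(8857) ≈ 2.0 - 282.33*I)
T = sqrt(-222834 - 3*I*sqrt(8857)) (T = sqrt((-217020 - 1*5816) + (2 - 3*I*sqrt(8857))) = sqrt((-217020 - 5816) + (2 - 3*I*sqrt(8857))) = sqrt(-222836 + (2 - 3*I*sqrt(8857))) = sqrt(-222834 - 3*I*sqrt(8857)) ≈ 0.299 - 472.05*I)
1/T = 1/(sqrt(-222834 - 3*I*sqrt(8857))) = 1/sqrt(-222834 - 3*I*sqrt(8857))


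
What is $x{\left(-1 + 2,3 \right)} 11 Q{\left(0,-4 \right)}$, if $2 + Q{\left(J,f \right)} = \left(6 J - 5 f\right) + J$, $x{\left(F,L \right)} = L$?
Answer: $594$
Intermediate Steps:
$Q{\left(J,f \right)} = -2 - 5 f + 7 J$ ($Q{\left(J,f \right)} = -2 + \left(\left(6 J - 5 f\right) + J\right) = -2 + \left(\left(- 5 f + 6 J\right) + J\right) = -2 + \left(- 5 f + 7 J\right) = -2 - 5 f + 7 J$)
$x{\left(-1 + 2,3 \right)} 11 Q{\left(0,-4 \right)} = 3 \cdot 11 \left(-2 - -20 + 7 \cdot 0\right) = 33 \left(-2 + 20 + 0\right) = 33 \cdot 18 = 594$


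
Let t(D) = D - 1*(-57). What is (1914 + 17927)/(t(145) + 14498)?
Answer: 19841/14700 ≈ 1.3497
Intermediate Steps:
t(D) = 57 + D (t(D) = D + 57 = 57 + D)
(1914 + 17927)/(t(145) + 14498) = (1914 + 17927)/((57 + 145) + 14498) = 19841/(202 + 14498) = 19841/14700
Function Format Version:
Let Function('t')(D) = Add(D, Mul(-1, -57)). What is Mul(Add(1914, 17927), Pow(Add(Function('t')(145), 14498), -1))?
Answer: Rational(19841, 14700) ≈ 1.3497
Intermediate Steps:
Function('t')(D) = Add(57, D) (Function('t')(D) = Add(D, 57) = Add(57, D))
Mul(Add(1914, 17927), Pow(Add(Function('t')(145), 14498), -1)) = Mul(Add(1914, 17927), Pow(Add(Add(57, 145), 14498), -1)) = Mul(19841, Pow(Add(202, 14498), -1)) = Mul(19841, Pow(14700, -1)) = Mul(19841, Rational(1, 14700)) = Rational(19841, 14700)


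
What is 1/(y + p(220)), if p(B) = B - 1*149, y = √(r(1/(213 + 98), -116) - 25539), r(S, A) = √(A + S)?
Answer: 311/(22081 + √311*√(-7942629 + 5*I*√448773)) ≈ 0.0023225 - 0.0052251*I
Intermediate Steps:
y = √(-25539 + 5*I*√448773/311) (y = √(√(-116 + 1/(213 + 98)) - 25539) = √(√(-116 + 1/311) - 25539) = √(√(-36075/311) - 25539) = √(5*I*√448773/311 - 25539) = √(-25539 + 5*I*√448773/311) ≈ 0.0337 + 159.81*I)
p(B) = -149 + B (p(B) = B - 149 = -149 + B)
1/(y + p(220)) = 1/(√(-2470157619 + 1555*I*√448773)/311 + (-149 + 220)) = 1/(√(-2470157619 + 1555*I*√448773)/311 + 71) = 1/(71 + √(-2470157619 + 1555*I*√448773)/311)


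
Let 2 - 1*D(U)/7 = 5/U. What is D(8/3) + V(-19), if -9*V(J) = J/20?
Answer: 353/360 ≈ 0.98056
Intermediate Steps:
D(U) = 14 - 35/U
V(J) = -J/180 (V(J) = -J/(9*20) = -J/180)
D(8/3) + V(-19) = (14 - 35/(8/3)) - 1/180*(-19) = (14 - 35/(8*(1/3))) + 19/180 = (14 - 35/8/3) + 19/180 = (14 - 35*3/8) + 19/180 = (14 - 105/8) + 19/180 = 7/8 + 19/180 = 353/360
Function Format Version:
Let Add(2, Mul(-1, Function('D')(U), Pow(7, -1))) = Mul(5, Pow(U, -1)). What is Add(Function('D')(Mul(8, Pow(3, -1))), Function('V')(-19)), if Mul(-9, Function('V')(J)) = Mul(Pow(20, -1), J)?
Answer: Rational(353, 360) ≈ 0.98056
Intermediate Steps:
Function('D')(U) = Add(14, Mul(-35, Pow(U, -1))) (Function('D')(U) = Add(14, Mul(-7, Mul(5, Pow(U, -1)))) = Add(14, Mul(-35, Pow(U, -1))))
Function('V')(J) = Mul(Rational(-1, 180), J) (Function('V')(J) = Mul(Rational(-1, 9), Mul(Pow(20, -1), J)) = Mul(Rational(-1, 9), Mul(Rational(1, 20), J)) = Mul(Rational(-1, 180), J))
Add(Function('D')(Mul(8, Pow(3, -1))), Function('V')(-19)) = Add(Add(14, Mul(-35, Pow(Mul(8, Pow(3, -1)), -1))), Mul(Rational(-1, 180), -19)) = Add(Add(14, Mul(-35, Pow(Mul(8, Rational(1, 3)), -1))), Rational(19, 180)) = Add(Add(14, Mul(-35, Pow(Rational(8, 3), -1))), Rational(19, 180)) = Add(Add(14, Mul(-35, Rational(3, 8))), Rational(19, 180)) = Add(Add(14, Rational(-105, 8)), Rational(19, 180)) = Add(Rational(7, 8), Rational(19, 180)) = Rational(353, 360)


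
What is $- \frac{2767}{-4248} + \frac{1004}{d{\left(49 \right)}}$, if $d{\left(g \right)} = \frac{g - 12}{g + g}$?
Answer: $\frac{418071595}{157176} \approx 2659.9$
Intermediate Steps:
$d{\left(g \right)} = \frac{-12 + g}{2 g}$
$- \frac{2767}{-4248} + \frac{1004}{d{\left(49 \right)}} = - \frac{2767}{-4248} + \frac{1004}{\frac{1}{2} \cdot \frac{1}{49} \left(-12 + 49\right)} = \left(-2767\right) \left(- \frac{1}{4248}\right) + \frac{1004}{\frac{1}{2} \cdot \frac{1}{49} \cdot 37} = \frac{2767}{4248} + \frac{1004}{\frac{37}{98}} = \frac{2767}{4248} + 1004 \cdot \frac{98}{37} = \frac{2767}{4248} + \frac{98392}{37} = \frac{418071595}{157176}$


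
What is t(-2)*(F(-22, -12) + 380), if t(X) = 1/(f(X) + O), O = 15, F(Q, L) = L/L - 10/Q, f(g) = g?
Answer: 4196/143 ≈ 29.343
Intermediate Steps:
F(Q, L) = 1 - 10/Q
t(X) = 1/(15 + X) (t(X) = 1/(X + 15) = 1/(15 + X))
t(-2)*(F(-22, -12) + 380) = ((-10 - 22)/(-22) + 380)/(15 - 2) = (-1/22*(-32) + 380)/13 = (16/11 + 380)/13 = (1/13)*(4196/11) = 4196/143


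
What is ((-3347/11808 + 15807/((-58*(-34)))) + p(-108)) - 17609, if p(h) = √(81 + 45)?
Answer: -102463034303/5821344 + 3*√14 ≈ -17590.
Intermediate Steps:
p(h) = 3*√14 (p(h) = √126 = 3*√14)
((-3347/11808 + 15807/((-58*(-34)))) + p(-108)) - 17609 = ((-3347/11808 + 15807/((-58*(-34)))) + 3*√14) - 17609 = ((-3347*1/11808 + 15807/1972) + 3*√14) - 17609 = ((-3347/11808 + 15807*(1/1972)) + 3*√14) - 17609 = ((-3347/11808 + 15807/1972) + 3*√14) - 17609 = (45012193/5821344 + 3*√14) - 17609 = -102463034303/5821344 + 3*√14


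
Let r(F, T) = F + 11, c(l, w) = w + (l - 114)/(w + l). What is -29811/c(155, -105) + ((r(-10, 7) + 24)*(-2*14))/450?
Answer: 13342024/46881 ≈ 284.59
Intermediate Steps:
c(l, w) = w + (-114 + l)/(l + w)
r(F, T) = 11 + F
-29811/c(155, -105) + ((r(-10, 7) + 24)*(-2*14))/450 = -29811*(155 - 105)/(-114 + 155 + (-105)² + 155*(-105)) + (((11 - 10) + 24)*(-2*14))/450 = -29811*50/(-114 + 155 + 11025 - 16275) + ((1 + 24)*(-28))*(1/450) = -29811/((1/50)*(-5209)) + (25*(-28))*(1/450) = -29811/(-5209/50) - 700*1/450 = -29811*(-50/5209) - 14/9 = 1490550/5209 - 14/9 = 13342024/46881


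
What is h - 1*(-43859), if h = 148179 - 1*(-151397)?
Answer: 343435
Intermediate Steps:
h = 299576 (h = 148179 + 151397 = 299576)
h - 1*(-43859) = 299576 - 1*(-43859) = 299576 + 43859 = 343435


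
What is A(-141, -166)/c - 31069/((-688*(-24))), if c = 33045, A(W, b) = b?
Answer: -343138699/181879680 ≈ -1.8866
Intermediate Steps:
A(-141, -166)/c - 31069/((-688*(-24))) = -166/33045 - 31069/((-688*(-24))) = -166*1/33045 - 31069/16512 = -166/33045 - 31069*1/16512 = -166/33045 - 31069/16512 = -343138699/181879680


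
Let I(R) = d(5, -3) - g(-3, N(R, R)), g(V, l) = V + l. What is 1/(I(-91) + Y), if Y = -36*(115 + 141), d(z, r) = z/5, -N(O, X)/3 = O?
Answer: -1/9485 ≈ -0.00010543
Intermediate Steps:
N(O, X) = -3*O
d(z, r) = z/5 (d(z, r) = z*(⅕) = z/5)
I(R) = 4 + 3*R (I(R) = (⅕)*5 - (-3 - 3*R) = 1 + (3 + 3*R) = 4 + 3*R)
Y = -9216 (Y = -36*256 = -9216)
1/(I(-91) + Y) = 1/((4 + 3*(-91)) - 9216) = 1/((4 - 273) - 9216) = 1/(-269 - 9216) = 1/(-9485) = -1/9485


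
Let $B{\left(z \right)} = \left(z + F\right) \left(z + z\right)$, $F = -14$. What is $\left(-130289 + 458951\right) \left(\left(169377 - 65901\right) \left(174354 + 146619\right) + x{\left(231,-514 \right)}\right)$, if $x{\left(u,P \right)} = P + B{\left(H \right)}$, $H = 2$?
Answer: $10915851527257932$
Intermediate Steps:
$B{\left(z \right)} = 2 z \left(-14 + z\right)$ ($B{\left(z \right)} = \left(z - 14\right) \left(z + z\right) = \left(-14 + z\right) 2 z = 2 z \left(-14 + z\right)$)
$x{\left(u,P \right)} = -48 + P$ ($x{\left(u,P \right)} = P + 2 \cdot 2 \left(-14 + 2\right) = P + 2 \cdot 2 \left(-12\right) = P - 48 = -48 + P$)
$\left(-130289 + 458951\right) \left(\left(169377 - 65901\right) \left(174354 + 146619\right) + x{\left(231,-514 \right)}\right) = \left(-130289 + 458951\right) \left(\left(169377 - 65901\right) \left(174354 + 146619\right) - 562\right) = 328662 \left(103476 \cdot 320973 - 562\right) = 328662 \left(33213002148 - 562\right) = 328662 \cdot 33213001586 = 10915851527257932$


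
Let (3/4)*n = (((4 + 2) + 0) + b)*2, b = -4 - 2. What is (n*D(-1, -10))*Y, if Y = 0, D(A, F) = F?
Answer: 0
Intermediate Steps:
b = -6
n = 0 (n = 4*((((4 + 2) + 0) - 6)*2)/3 = 4*(((6 + 0) - 6)*2)/3 = 4*((6 - 6)*2)/3 = 4*(0*2)/3 = (4/3)*0 = 0)
(n*D(-1, -10))*Y = (0*(-10))*0 = 0*0 = 0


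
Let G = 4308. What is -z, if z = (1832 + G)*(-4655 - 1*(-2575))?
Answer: 12771200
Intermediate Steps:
z = -12771200 (z = (1832 + 4308)*(-4655 - 1*(-2575)) = 6140*(-4655 + 2575) = 6140*(-2080) = -12771200)
-z = -1*(-12771200) = 12771200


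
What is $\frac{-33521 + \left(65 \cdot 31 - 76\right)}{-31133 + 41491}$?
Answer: $- \frac{15791}{5179} \approx -3.049$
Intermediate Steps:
$\frac{-33521 + \left(65 \cdot 31 - 76\right)}{-31133 + 41491} = \frac{-33521 + \left(2015 - 76\right)}{10358} = \left(-33521 + 1939\right) \frac{1}{10358} = \left(-31582\right) \frac{1}{10358} = - \frac{15791}{5179}$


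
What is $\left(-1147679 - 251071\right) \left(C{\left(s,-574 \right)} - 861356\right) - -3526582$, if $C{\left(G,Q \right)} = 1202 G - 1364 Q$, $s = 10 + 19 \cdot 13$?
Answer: $-322399955918$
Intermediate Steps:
$s = 257$ ($s = 10 + 247 = 257$)
$C{\left(G,Q \right)} = - 1364 Q + 1202 G$
$\left(-1147679 - 251071\right) \left(C{\left(s,-574 \right)} - 861356\right) - -3526582 = \left(-1147679 - 251071\right) \left(\left(\left(-1364\right) \left(-574\right) + 1202 \cdot 257\right) - 861356\right) - -3526582 = - 1398750 \left(\left(782936 + 308914\right) - 861356\right) + 3526582 = - 1398750 \left(1091850 - 861356\right) + 3526582 = \left(-1398750\right) 230494 + 3526582 = -322403482500 + 3526582 = -322399955918$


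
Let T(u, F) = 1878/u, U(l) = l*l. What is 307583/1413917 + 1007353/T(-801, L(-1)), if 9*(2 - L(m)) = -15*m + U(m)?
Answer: -380291520417209/885112042 ≈ -4.2965e+5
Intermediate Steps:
U(l) = l²
L(m) = 2 - m²/9 + 5*m/3 (L(m) = 2 - (-15*m + m²)/9 = 2 - (m² - 15*m)/9 = 2 + (-m²/9 + 5*m/3) = 2 - m²/9 + 5*m/3)
307583/1413917 + 1007353/T(-801, L(-1)) = 307583/1413917 + 1007353/((1878/(-801))) = 307583*(1/1413917) + 1007353/((1878*(-1/801))) = 307583/1413917 + 1007353/(-626/267) = 307583/1413917 + 1007353*(-267/626) = 307583/1413917 - 268963251/626 = -380291520417209/885112042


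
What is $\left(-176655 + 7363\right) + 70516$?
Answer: $-98776$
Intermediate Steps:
$\left(-176655 + 7363\right) + 70516 = -169292 + 70516 = -98776$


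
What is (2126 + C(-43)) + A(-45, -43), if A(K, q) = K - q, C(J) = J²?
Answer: 3973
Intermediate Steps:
(2126 + C(-43)) + A(-45, -43) = (2126 + (-43)²) + (-45 - 1*(-43)) = (2126 + 1849) + (-45 + 43) = 3975 - 2 = 3973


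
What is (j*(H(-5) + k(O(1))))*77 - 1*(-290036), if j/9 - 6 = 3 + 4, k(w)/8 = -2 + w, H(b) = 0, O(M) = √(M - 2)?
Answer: 145892 + 72072*I ≈ 1.4589e+5 + 72072.0*I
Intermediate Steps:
O(M) = √(-2 + M)
k(w) = -16 + 8*w (k(w) = 8*(-2 + w) = -16 + 8*w)
j = 117 (j = 54 + 9*(3 + 4) = 54 + 9*7 = 54 + 63 = 117)
(j*(H(-5) + k(O(1))))*77 - 1*(-290036) = (117*(0 + (-16 + 8*√(-2 + 1))))*77 - 1*(-290036) = (117*(0 + (-16 + 8*√(-1))))*77 + 290036 = (117*(0 + (-16 + 8*I)))*77 + 290036 = (117*(-16 + 8*I))*77 + 290036 = (-1872 + 936*I)*77 + 290036 = (-144144 + 72072*I) + 290036 = 145892 + 72072*I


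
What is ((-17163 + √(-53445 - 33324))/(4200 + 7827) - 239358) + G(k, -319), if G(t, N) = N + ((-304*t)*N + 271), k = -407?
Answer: -159191935463/4009 + I*√9641/4009 ≈ -3.9709e+7 + 0.024492*I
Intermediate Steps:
G(t, N) = 271 + N - 304*N*t (G(t, N) = N + (-304*N*t + 271) = N + (271 - 304*N*t) = 271 + N - 304*N*t)
((-17163 + √(-53445 - 33324))/(4200 + 7827) - 239358) + G(k, -319) = ((-17163 + √(-53445 - 33324))/(4200 + 7827) - 239358) + (271 - 319 - 304*(-319)*(-407)) = ((-17163 + √(-86769))/12027 - 239358) + (271 - 319 - 39469232) = ((-17163 + 3*I*√9641)*(1/12027) - 239358) - 39469280 = ((-5721/4009 + I*√9641/4009) - 239358) - 39469280 = (-959591943/4009 + I*√9641/4009) - 39469280 = -159191935463/4009 + I*√9641/4009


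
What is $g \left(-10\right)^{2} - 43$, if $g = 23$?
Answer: $2257$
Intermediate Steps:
$g \left(-10\right)^{2} - 43 = 23 \left(-10\right)^{2} - 43 = 23 \cdot 100 - 43 = 2300 - 43 = 2257$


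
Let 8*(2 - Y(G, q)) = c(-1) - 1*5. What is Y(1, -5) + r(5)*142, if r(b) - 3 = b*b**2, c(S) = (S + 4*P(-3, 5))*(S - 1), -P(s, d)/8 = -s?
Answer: 145235/8 ≈ 18154.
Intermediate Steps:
P(s, d) = 8*s (P(s, d) = -(-8)*s = 8*s)
c(S) = (-1 + S)*(-96 + S) (c(S) = (S + 4*(8*(-3)))*(S - 1) = (S + 4*(-24))*(-1 + S) = (S - 96)*(-1 + S) = (-96 + S)*(-1 + S) = (-1 + S)*(-96 + S))
r(b) = 3 + b**3 (r(b) = 3 + b*b**2 = 3 + b**3)
Y(G, q) = -173/8 (Y(G, q) = 2 - ((96 + (-1)**2 - 97*(-1)) - 1*5)/8 = 2 - ((96 + 1 + 97) - 5)/8 = 2 - (194 - 5)/8 = 2 - 1/8*189 = 2 - 189/8 = -173/8)
Y(1, -5) + r(5)*142 = -173/8 + (3 + 5**3)*142 = -173/8 + (3 + 125)*142 = -173/8 + 128*142 = -173/8 + 18176 = 145235/8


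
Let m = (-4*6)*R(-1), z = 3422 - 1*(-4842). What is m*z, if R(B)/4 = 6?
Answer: -4760064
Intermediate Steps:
R(B) = 24 (R(B) = 4*6 = 24)
z = 8264 (z = 3422 + 4842 = 8264)
m = -576 (m = -4*6*24 = -24*24 = -576)
m*z = -576*8264 = -4760064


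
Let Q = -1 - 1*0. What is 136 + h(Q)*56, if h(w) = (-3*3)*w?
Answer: 640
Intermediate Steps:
Q = -1 (Q = -1 + 0 = -1)
h(w) = -9*w
136 + h(Q)*56 = 136 - 9*(-1)*56 = 136 + 9*56 = 136 + 504 = 640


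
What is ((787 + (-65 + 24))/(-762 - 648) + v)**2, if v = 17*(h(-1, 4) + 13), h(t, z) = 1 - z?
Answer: 14274753529/497025 ≈ 28720.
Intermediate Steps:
v = 170 (v = 17*((1 - 1*4) + 13) = 17*((1 - 4) + 13) = 17*(-3 + 13) = 17*10 = 170)
((787 + (-65 + 24))/(-762 - 648) + v)**2 = ((787 + (-65 + 24))/(-762 - 648) + 170)**2 = ((787 - 41)/(-1410) + 170)**2 = (746*(-1/1410) + 170)**2 = (-373/705 + 170)**2 = (119477/705)**2 = 14274753529/497025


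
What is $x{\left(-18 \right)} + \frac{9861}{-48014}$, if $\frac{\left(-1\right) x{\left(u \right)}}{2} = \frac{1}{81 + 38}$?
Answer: $- \frac{1269487}{5713666} \approx -0.22218$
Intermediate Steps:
$x{\left(u \right)} = - \frac{2}{119}$ ($x{\left(u \right)} = - \frac{2}{81 + 38} = - \frac{2}{119}$)
$x{\left(-18 \right)} + \frac{9861}{-48014} = - \frac{2}{119} + \frac{9861}{-48014} = - \frac{2}{119} + 9861 \left(- \frac{1}{48014}\right) = - \frac{2}{119} - \frac{9861}{48014} = - \frac{1269487}{5713666}$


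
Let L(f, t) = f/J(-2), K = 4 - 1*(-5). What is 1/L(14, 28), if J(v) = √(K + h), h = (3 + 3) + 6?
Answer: √21/14 ≈ 0.32733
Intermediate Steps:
K = 9 (K = 4 + 5 = 9)
h = 12 (h = 6 + 6 = 12)
J(v) = √21 (J(v) = √(9 + 12) = √21)
L(f, t) = f*√21/21 (L(f, t) = f/(√21) = f*(√21/21) = f*√21/21)
1/L(14, 28) = 1/((1/21)*14*√21) = 1/(2*√21/3) = √21/14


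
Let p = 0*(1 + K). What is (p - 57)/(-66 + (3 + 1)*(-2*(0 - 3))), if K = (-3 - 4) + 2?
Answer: 19/14 ≈ 1.3571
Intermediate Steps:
K = -5 (K = -7 + 2 = -5)
p = 0 (p = 0*(1 - 5) = 0*(-4) = 0)
(p - 57)/(-66 + (3 + 1)*(-2*(0 - 3))) = (0 - 57)/(-66 + (3 + 1)*(-2*(0 - 3))) = -57/(-66 + 4*(-2*(-3))) = -57/(-66 + 4*6) = -57/(-66 + 24) = -57/(-42) = -57*(-1/42) = 19/14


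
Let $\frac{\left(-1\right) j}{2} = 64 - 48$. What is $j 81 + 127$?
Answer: $-2465$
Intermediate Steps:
$j = -32$ ($j = - 2 \left(64 - 48\right) = \left(-2\right) 16 = -32$)
$j 81 + 127 = \left(-32\right) 81 + 127 = -2592 + 127 = -2465$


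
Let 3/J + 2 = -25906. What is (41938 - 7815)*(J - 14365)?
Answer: -4233167699343/8636 ≈ -4.9018e+8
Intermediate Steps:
J = -1/8636 (J = 3/(-2 - 25906) = 3/(-25908) = 3*(-1/25908) = -1/8636 ≈ -0.00011579)
(41938 - 7815)*(J - 14365) = (41938 - 7815)*(-1/8636 - 14365) = 34123*(-124056141/8636) = -4233167699343/8636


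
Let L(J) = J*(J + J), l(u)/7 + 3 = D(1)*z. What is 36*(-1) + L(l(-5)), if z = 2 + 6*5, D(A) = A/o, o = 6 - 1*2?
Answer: 2414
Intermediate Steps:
o = 4 (o = 6 - 2 = 4)
D(A) = A/4
z = 32 (z = 2 + 30 = 32)
l(u) = 35 (l(u) = -21 + 7*(((¼)*1)*32) = -21 + 7*((¼)*32) = -21 + 7*8 = -21 + 56 = 35)
L(J) = 2*J² (L(J) = J*(2*J) = 2*J²)
36*(-1) + L(l(-5)) = 36*(-1) + 2*35² = -36 + 2*1225 = -36 + 2450 = 2414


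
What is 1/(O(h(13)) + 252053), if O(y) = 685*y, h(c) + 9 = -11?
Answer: 1/238353 ≈ 4.1955e-6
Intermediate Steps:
h(c) = -20 (h(c) = -9 - 11 = -20)
1/(O(h(13)) + 252053) = 1/(685*(-20) + 252053) = 1/(-13700 + 252053) = 1/238353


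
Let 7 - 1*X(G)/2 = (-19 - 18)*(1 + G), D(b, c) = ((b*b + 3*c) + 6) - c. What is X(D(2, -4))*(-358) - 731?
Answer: -85219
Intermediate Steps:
D(b, c) = 6 + b² + 2*c (D(b, c) = ((b² + 3*c) + 6) - c = (6 + b² + 3*c) - c = 6 + b² + 2*c)
X(G) = 88 + 74*G (X(G) = 14 - 2*(-19 - 18)*(1 + G) = 14 - (-74)*(1 + G) = 14 - 2*(-37 - 37*G) = 14 + (74 + 74*G) = 88 + 74*G)
X(D(2, -4))*(-358) - 731 = (88 + 74*(6 + 2² + 2*(-4)))*(-358) - 731 = (88 + 74*(6 + 4 - 8))*(-358) - 731 = (88 + 74*2)*(-358) - 731 = (88 + 148)*(-358) - 731 = 236*(-358) - 731 = -84488 - 731 = -85219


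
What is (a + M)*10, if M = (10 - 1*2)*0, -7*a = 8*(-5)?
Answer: 400/7 ≈ 57.143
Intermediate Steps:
a = 40/7 (a = -8*(-5)/7 = -1/7*(-40) = 40/7 ≈ 5.7143)
M = 0 (M = (10 - 2)*0 = 8*0 = 0)
(a + M)*10 = (40/7 + 0)*10 = (40/7)*10 = 400/7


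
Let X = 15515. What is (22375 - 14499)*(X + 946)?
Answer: 129646836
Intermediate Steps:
(22375 - 14499)*(X + 946) = (22375 - 14499)*(15515 + 946) = 7876*16461 = 129646836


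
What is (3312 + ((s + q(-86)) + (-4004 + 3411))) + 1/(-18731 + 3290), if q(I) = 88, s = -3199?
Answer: -6052873/15441 ≈ -392.00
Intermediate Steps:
(3312 + ((s + q(-86)) + (-4004 + 3411))) + 1/(-18731 + 3290) = (3312 + ((-3199 + 88) + (-4004 + 3411))) + 1/(-18731 + 3290) = (3312 + (-3111 - 593)) + 1/(-15441) = (3312 - 3704) - 1/15441 = -392 - 1/15441 = -6052873/15441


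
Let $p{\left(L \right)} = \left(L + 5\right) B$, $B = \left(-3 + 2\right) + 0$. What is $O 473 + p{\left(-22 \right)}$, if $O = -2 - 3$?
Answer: $-2348$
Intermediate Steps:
$B = -1$ ($B = -1 + 0 = -1$)
$O = -5$ ($O = -2 - 3 = -5$)
$p{\left(L \right)} = -5 - L$ ($p{\left(L \right)} = \left(L + 5\right) \left(-1\right) = \left(5 + L\right) \left(-1\right) = -5 - L$)
$O 473 + p{\left(-22 \right)} = \left(-5\right) 473 - -17 = -2365 + \left(-5 + 22\right) = -2365 + 17 = -2348$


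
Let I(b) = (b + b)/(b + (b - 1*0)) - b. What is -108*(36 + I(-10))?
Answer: -5076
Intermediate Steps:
I(b) = 1 - b (I(b) = (2*b)/(b + (b + 0)) - b = (2*b)/(b + b) - b = (2*b)/((2*b)) - b = (2*b)*(1/(2*b)) - b = 1 - b)
-108*(36 + I(-10)) = -108*(36 + (1 - 1*(-10))) = -108*(36 + (1 + 10)) = -108*(36 + 11) = -108*47 = -5076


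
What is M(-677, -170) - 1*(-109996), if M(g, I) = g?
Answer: 109319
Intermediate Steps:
M(-677, -170) - 1*(-109996) = -677 - 1*(-109996) = -677 + 109996 = 109319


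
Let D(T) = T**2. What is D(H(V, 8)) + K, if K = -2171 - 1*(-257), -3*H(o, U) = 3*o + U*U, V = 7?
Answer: -10001/9 ≈ -1111.2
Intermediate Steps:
H(o, U) = -o - U**2/3 (H(o, U) = -(3*o + U*U)/3 = -(3*o + U**2)/3 = -(U**2 + 3*o)/3 = -o - U**2/3)
K = -1914 (K = -2171 + 257 = -1914)
D(H(V, 8)) + K = (-1*7 - 1/3*8**2)**2 - 1914 = (-7 - 1/3*64)**2 - 1914 = (-7 - 64/3)**2 - 1914 = (-85/3)**2 - 1914 = 7225/9 - 1914 = -10001/9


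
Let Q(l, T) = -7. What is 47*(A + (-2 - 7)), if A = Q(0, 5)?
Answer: -752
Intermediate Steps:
A = -7
47*(A + (-2 - 7)) = 47*(-7 + (-2 - 7)) = 47*(-7 - 9) = 47*(-16) = -752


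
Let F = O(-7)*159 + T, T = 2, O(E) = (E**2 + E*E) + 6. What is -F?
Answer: -16538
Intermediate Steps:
O(E) = 6 + 2*E**2 (O(E) = (E**2 + E**2) + 6 = 2*E**2 + 6 = 6 + 2*E**2)
F = 16538 (F = (6 + 2*(-7)**2)*159 + 2 = (6 + 2*49)*159 + 2 = (6 + 98)*159 + 2 = 104*159 + 2 = 16536 + 2 = 16538)
-F = -1*16538 = -16538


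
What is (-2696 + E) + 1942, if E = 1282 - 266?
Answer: 262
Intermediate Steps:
E = 1016
(-2696 + E) + 1942 = (-2696 + 1016) + 1942 = -1680 + 1942 = 262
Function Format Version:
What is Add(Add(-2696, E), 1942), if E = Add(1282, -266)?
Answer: 262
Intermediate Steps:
E = 1016
Add(Add(-2696, E), 1942) = Add(Add(-2696, 1016), 1942) = Add(-1680, 1942) = 262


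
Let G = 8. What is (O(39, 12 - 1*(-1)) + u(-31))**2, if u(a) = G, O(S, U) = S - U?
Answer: 1156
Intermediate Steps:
u(a) = 8
(O(39, 12 - 1*(-1)) + u(-31))**2 = ((39 - (12 - 1*(-1))) + 8)**2 = ((39 - (12 + 1)) + 8)**2 = ((39 - 1*13) + 8)**2 = ((39 - 13) + 8)**2 = (26 + 8)**2 = 34**2 = 1156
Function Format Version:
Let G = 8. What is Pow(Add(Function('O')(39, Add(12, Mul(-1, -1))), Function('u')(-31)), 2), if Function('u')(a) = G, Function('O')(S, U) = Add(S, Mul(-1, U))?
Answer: 1156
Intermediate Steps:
Function('u')(a) = 8
Pow(Add(Function('O')(39, Add(12, Mul(-1, -1))), Function('u')(-31)), 2) = Pow(Add(Add(39, Mul(-1, Add(12, Mul(-1, -1)))), 8), 2) = Pow(Add(Add(39, Mul(-1, Add(12, 1))), 8), 2) = Pow(Add(Add(39, Mul(-1, 13)), 8), 2) = Pow(Add(Add(39, -13), 8), 2) = Pow(Add(26, 8), 2) = Pow(34, 2) = 1156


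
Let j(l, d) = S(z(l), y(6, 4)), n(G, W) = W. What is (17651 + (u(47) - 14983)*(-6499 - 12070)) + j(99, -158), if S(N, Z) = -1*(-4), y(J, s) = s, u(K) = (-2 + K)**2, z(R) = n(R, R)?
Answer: 240634757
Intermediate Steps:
z(R) = R
S(N, Z) = 4
j(l, d) = 4
(17651 + (u(47) - 14983)*(-6499 - 12070)) + j(99, -158) = (17651 + ((-2 + 47)**2 - 14983)*(-6499 - 12070)) + 4 = (17651 + (45**2 - 14983)*(-18569)) + 4 = (17651 + (2025 - 14983)*(-18569)) + 4 = (17651 - 12958*(-18569)) + 4 = (17651 + 240617102) + 4 = 240634753 + 4 = 240634757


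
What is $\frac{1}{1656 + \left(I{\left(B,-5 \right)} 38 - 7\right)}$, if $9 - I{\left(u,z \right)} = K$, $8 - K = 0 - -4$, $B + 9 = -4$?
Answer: $\frac{1}{1839} \approx 0.00054377$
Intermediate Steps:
$B = -13$ ($B = -9 - 4 = -13$)
$K = 4$ ($K = 8 - \left(0 - -4\right) = 8 - \left(0 + 4\right) = 8 - 4 = 4$)
$I{\left(u,z \right)} = 5$ ($I{\left(u,z \right)} = 9 - 4 = 5$)
$\frac{1}{1656 + \left(I{\left(B,-5 \right)} 38 - 7\right)} = \frac{1}{1656 + \left(5 \cdot 38 - 7\right)} = \frac{1}{1656 + \left(190 - 7\right)} = \frac{1}{1656 + 183} = \frac{1}{1839}$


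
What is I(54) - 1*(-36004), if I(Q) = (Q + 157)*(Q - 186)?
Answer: 8152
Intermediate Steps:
I(Q) = (-186 + Q)*(157 + Q) (I(Q) = (157 + Q)*(-186 + Q) = (-186 + Q)*(157 + Q))
I(54) - 1*(-36004) = (-29202 + 54² - 29*54) - 1*(-36004) = (-29202 + 2916 - 1566) + 36004 = -27852 + 36004 = 8152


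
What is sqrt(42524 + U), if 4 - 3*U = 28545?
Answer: sqrt(297093)/3 ≈ 181.69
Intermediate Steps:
U = -28541/3 (U = 4/3 - 1/3*28545 = 4/3 - 9515 = -28541/3 ≈ -9513.7)
sqrt(42524 + U) = sqrt(42524 - 28541/3) = sqrt(99031/3) = sqrt(297093)/3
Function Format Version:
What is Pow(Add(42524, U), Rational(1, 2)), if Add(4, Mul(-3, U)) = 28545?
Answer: Mul(Rational(1, 3), Pow(297093, Rational(1, 2))) ≈ 181.69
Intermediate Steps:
U = Rational(-28541, 3) (U = Add(Rational(4, 3), Mul(Rational(-1, 3), 28545)) = Add(Rational(4, 3), -9515) = Rational(-28541, 3) ≈ -9513.7)
Pow(Add(42524, U), Rational(1, 2)) = Pow(Add(42524, Rational(-28541, 3)), Rational(1, 2)) = Pow(Rational(99031, 3), Rational(1, 2)) = Mul(Rational(1, 3), Pow(297093, Rational(1, 2)))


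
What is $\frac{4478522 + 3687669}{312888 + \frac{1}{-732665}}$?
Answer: $\frac{5983082329015}{229242086519} \approx 26.099$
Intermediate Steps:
$\frac{4478522 + 3687669}{312888 + \frac{1}{-732665}} = \frac{8166191}{312888 - \frac{1}{732665}} = \frac{8166191}{\frac{229242086519}{732665}} = 8166191 \cdot \frac{732665}{229242086519} = \frac{5983082329015}{229242086519}$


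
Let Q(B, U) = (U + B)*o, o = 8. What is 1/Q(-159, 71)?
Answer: -1/704 ≈ -0.0014205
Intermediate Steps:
Q(B, U) = 8*B + 8*U (Q(B, U) = (U + B)*8 = (B + U)*8 = 8*B + 8*U)
1/Q(-159, 71) = 1/(8*(-159) + 8*71) = 1/(-1272 + 568) = 1/(-704) = -1/704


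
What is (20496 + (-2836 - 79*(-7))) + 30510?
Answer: 48723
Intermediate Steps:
(20496 + (-2836 - 79*(-7))) + 30510 = (20496 + (-2836 - 1*(-553))) + 30510 = (20496 + (-2836 + 553)) + 30510 = (20496 - 2283) + 30510 = 18213 + 30510 = 48723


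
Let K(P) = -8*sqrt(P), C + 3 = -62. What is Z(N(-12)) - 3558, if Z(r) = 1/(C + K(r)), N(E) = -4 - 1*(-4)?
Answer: -231271/65 ≈ -3558.0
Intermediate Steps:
C = -65 (C = -3 - 62 = -65)
N(E) = 0 (N(E) = -4 + 4 = 0)
Z(r) = 1/(-65 - 8*sqrt(r))
Z(N(-12)) - 3558 = -1/(65 + 8*sqrt(0)) - 3558 = -1/(65 + 8*0) - 3558 = -1/(65 + 0) - 3558 = -1/65 - 3558 = -231271/65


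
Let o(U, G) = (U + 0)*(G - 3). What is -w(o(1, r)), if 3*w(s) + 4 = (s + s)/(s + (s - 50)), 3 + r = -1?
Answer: 121/96 ≈ 1.2604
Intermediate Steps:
r = -4 (r = -3 - 1 = -4)
o(U, G) = U*(-3 + G)
w(s) = -4/3 + 2*s/(3*(-50 + 2*s)) (w(s) = -4/3 + ((s + s)/(s + (s - 50)))/3 = -4/3 + ((2*s)/(s + (-50 + s)))/3 = -4/3 + ((2*s)/(-50 + 2*s))/3 = -4/3 + (2*s/(-50 + 2*s))/3 = -4/3 + 2*s/(3*(-50 + 2*s)))
-w(o(1, r)) = -(100/3 - (-3 - 4))/(-25 + 1*(-3 - 4)) = -(100/3 - (-7))/(-25 + 1*(-7)) = -(100/3 - 1*(-7))/(-25 - 7) = -(100/3 + 7)/(-32) = -(-1)*121/(32*3) = -1*(-121/96) = 121/96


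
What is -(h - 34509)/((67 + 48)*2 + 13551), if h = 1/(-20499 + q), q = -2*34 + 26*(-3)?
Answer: 712438306/284508745 ≈ 2.5041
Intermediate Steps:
q = -146 (q = -68 - 78 = -146)
h = -1/20645 (h = 1/(-20499 - 146) = 1/(-20645) = -1/20645 ≈ -4.8438e-5)
-(h - 34509)/((67 + 48)*2 + 13551) = -(-1/20645 - 34509)/((67 + 48)*2 + 13551) = -(-712438306)/(20645*(115*2 + 13551)) = -(-712438306)/(20645*(230 + 13551)) = -(-712438306)/(20645*13781) = -1*(-712438306/284508745) = 712438306/284508745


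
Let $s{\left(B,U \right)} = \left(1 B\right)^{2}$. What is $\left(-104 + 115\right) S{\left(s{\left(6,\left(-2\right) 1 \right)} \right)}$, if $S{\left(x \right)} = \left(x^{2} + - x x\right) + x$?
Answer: $396$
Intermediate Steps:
$s{\left(B,U \right)} = B^{2}$
$S{\left(x \right)} = x$ ($S{\left(x \right)} = \left(x^{2} - x^{2}\right) + x = 0 + x = x$)
$\left(-104 + 115\right) S{\left(s{\left(6,\left(-2\right) 1 \right)} \right)} = \left(-104 + 115\right) 6^{2} = 11 \cdot 36 = 396$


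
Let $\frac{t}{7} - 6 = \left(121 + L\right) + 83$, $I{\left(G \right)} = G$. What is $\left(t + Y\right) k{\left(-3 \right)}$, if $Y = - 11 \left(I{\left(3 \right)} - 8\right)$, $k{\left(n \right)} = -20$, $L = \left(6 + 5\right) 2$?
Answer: $-33580$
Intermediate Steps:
$L = 22$ ($L = 11 \cdot 2 = 22$)
$t = 1624$ ($t = 42 + 7 \left(\left(121 + 22\right) + 83\right) = 42 + 7 \left(143 + 83\right) = 42 + 7 \cdot 226 = 42 + 1582 = 1624$)
$Y = 55$ ($Y = - 11 \left(3 - 8\right) = \left(-11\right) \left(-5\right) = 55$)
$\left(t + Y\right) k{\left(-3 \right)} = \left(1624 + 55\right) \left(-20\right) = 1679 \left(-20\right) = -33580$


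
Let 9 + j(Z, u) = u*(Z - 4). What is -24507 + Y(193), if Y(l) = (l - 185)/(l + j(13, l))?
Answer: -47077939/1921 ≈ -24507.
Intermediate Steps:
j(Z, u) = -9 + u*(-4 + Z) (j(Z, u) = -9 + u*(Z - 4) = -9 + u*(-4 + Z))
Y(l) = (-185 + l)/(-9 + 10*l) (Y(l) = (l - 185)/(l + (-9 - 4*l + 13*l)) = (-185 + l)/(l + (-9 + 9*l)) = (-185 + l)/(-9 + 10*l))
-24507 + Y(193) = -24507 + (-185 + 193)/(-9 + 10*193) = -24507 + 8/(-9 + 1930) = -24507 + 8/1921 = -47077939/1921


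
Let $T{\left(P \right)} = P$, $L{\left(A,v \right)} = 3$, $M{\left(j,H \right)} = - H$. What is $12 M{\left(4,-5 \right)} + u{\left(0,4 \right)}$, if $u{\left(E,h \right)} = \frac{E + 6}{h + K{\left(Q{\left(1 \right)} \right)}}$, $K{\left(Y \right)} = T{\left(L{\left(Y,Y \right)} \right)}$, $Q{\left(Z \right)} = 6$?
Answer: $\frac{426}{7} \approx 60.857$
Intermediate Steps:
$K{\left(Y \right)} = 3$
$u{\left(E,h \right)} = \frac{6 + E}{3 + h}$ ($u{\left(E,h \right)} = \frac{E + 6}{h + 3} = \frac{6 + E}{3 + h}$)
$12 M{\left(4,-5 \right)} + u{\left(0,4 \right)} = 12 \left(\left(-1\right) \left(-5\right)\right) + \frac{6 + 0}{3 + 4} = 12 \cdot 5 + \frac{1}{7} \cdot 6 = 60 + \frac{1}{7} \cdot 6 = 60 + \frac{6}{7} = \frac{426}{7}$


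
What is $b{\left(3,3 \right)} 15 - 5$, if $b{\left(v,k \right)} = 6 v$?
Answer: $265$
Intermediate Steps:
$b{\left(3,3 \right)} 15 - 5 = 6 \cdot 3 \cdot 15 - 5 = 18 \cdot 15 - 5 = 270 - 5 = 265$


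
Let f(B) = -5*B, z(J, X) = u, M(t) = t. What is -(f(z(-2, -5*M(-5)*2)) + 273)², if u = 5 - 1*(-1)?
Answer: -59049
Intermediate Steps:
u = 6 (u = 5 + 1 = 6)
z(J, X) = 6
-(f(z(-2, -5*M(-5)*2)) + 273)² = -(-5*6 + 273)² = -(-30 + 273)² = -1*243² = -1*59049 = -59049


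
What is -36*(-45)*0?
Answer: 0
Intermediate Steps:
-36*(-45)*0 = 1620*0 = 0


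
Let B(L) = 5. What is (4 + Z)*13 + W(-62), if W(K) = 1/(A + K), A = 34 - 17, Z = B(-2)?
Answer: 5264/45 ≈ 116.98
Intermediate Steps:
Z = 5
A = 17
W(K) = 1/(17 + K)
(4 + Z)*13 + W(-62) = (4 + 5)*13 + 1/(17 - 62) = 9*13 + 1/(-45) = 117 - 1/45 = 5264/45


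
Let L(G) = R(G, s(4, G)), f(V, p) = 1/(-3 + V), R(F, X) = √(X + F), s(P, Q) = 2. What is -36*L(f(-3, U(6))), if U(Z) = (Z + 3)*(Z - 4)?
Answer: -6*√66 ≈ -48.744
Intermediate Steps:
U(Z) = (-4 + Z)*(3 + Z) (U(Z) = (3 + Z)*(-4 + Z) = (-4 + Z)*(3 + Z))
R(F, X) = √(F + X)
L(G) = √(2 + G) (L(G) = √(G + 2) = √(2 + G))
-36*L(f(-3, U(6))) = -36*√(2 + 1/(-3 - 3)) = -36*√(2 + 1/(-6)) = -36*√(2 - ⅙) = -6*√66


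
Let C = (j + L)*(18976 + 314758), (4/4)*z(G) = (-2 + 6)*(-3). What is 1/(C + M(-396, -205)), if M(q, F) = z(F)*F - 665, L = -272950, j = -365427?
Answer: -1/213048107923 ≈ -4.6938e-12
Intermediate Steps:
z(G) = -12 (z(G) = (-2 + 6)*(-3) = 4*(-3) = -12)
C = -213048109718 (C = (-365427 - 272950)*(18976 + 314758) = -638377*333734 = -213048109718)
M(q, F) = -665 - 12*F (M(q, F) = -12*F - 665 = -665 - 12*F)
1/(C + M(-396, -205)) = 1/(-213048109718 + (-665 - 12*(-205))) = 1/(-213048109718 + (-665 + 2460)) = 1/(-213048109718 + 1795) = 1/(-213048107923) = -1/213048107923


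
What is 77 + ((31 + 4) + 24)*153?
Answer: 9104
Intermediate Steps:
77 + ((31 + 4) + 24)*153 = 77 + (35 + 24)*153 = 77 + 59*153 = 77 + 9027 = 9104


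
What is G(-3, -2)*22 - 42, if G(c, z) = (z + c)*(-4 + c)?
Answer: 728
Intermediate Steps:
G(c, z) = (-4 + c)*(c + z) (G(c, z) = (c + z)*(-4 + c) = (-4 + c)*(c + z))
G(-3, -2)*22 - 42 = ((-3)² - 4*(-3) - 4*(-2) - 3*(-2))*22 - 42 = (9 + 12 + 8 + 6)*22 - 42 = 35*22 - 42 = 770 - 42 = 728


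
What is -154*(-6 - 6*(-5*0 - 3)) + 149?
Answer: -1699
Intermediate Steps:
-154*(-6 - 6*(-5*0 - 3)) + 149 = -154*(-6 - 6*(0 - 3)) + 149 = -154*(-6 - 6*(-3)) + 149 = -154*(-6 + 18) + 149 = -154*12 + 149 = -1848 + 149 = -1699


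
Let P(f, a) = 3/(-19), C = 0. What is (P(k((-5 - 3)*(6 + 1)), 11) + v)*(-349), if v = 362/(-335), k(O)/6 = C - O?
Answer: 2751167/6365 ≈ 432.23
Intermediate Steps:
k(O) = -6*O (k(O) = 6*(0 - O) = 6*(-O) = -6*O)
P(f, a) = -3/19 (P(f, a) = 3*(-1/19) = -3/19)
v = -362/335 (v = 362*(-1/335) = -362/335 ≈ -1.0806)
(P(k((-5 - 3)*(6 + 1)), 11) + v)*(-349) = (-3/19 - 362/335)*(-349) = -7883/6365*(-349) = 2751167/6365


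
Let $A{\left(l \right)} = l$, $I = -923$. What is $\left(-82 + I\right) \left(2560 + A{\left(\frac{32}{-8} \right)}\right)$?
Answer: $-2568780$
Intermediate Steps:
$\left(-82 + I\right) \left(2560 + A{\left(\frac{32}{-8} \right)}\right) = \left(-82 - 923\right) \left(2560 + \frac{32}{-8}\right) = - 1005 \left(2560 + 32 \left(- \frac{1}{8}\right)\right) = - 1005 \left(2560 - 4\right) = \left(-1005\right) 2556 = -2568780$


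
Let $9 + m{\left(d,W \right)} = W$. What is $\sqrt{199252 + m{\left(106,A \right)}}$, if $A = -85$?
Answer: $\sqrt{199158} \approx 446.27$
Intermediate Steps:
$m{\left(d,W \right)} = -9 + W$
$\sqrt{199252 + m{\left(106,A \right)}} = \sqrt{199252 - 94} = \sqrt{199158}$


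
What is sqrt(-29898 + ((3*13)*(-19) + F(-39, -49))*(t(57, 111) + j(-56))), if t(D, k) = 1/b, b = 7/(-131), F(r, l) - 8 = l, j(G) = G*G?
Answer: 2*I*sqrt(30228289)/7 ≈ 1570.9*I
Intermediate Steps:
j(G) = G**2
F(r, l) = 8 + l
b = -7/131 (b = 7*(-1/131) = -7/131 ≈ -0.053435)
t(D, k) = -131/7 (t(D, k) = 1/(-7/131) = -131/7)
sqrt(-29898 + ((3*13)*(-19) + F(-39, -49))*(t(57, 111) + j(-56))) = sqrt(-29898 + ((3*13)*(-19) + (8 - 49))*(-131/7 + (-56)**2)) = sqrt(-29898 + (39*(-19) - 41)*(-131/7 + 3136)) = sqrt(-29898 + (-741 - 41)*(21821/7)) = sqrt(-29898 - 782*21821/7) = sqrt(-29898 - 17064022/7) = sqrt(-17273308/7) = 2*I*sqrt(30228289)/7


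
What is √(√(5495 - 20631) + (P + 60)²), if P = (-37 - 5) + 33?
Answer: √(2601 + 4*I*√946) ≈ 51.014 + 1.2058*I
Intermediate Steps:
P = -9 (P = -42 + 33 = -9)
√(√(5495 - 20631) + (P + 60)²) = √(√(5495 - 20631) + (-9 + 60)²) = √(√(-15136) + 51²) = √(4*I*√946 + 2601) = √(2601 + 4*I*√946)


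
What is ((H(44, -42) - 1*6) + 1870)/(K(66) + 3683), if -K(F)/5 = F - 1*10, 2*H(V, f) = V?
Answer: 46/83 ≈ 0.55422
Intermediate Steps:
H(V, f) = V/2
K(F) = 50 - 5*F (K(F) = -5*(F - 1*10) = -5*(F - 10) = -5*(-10 + F) = 50 - 5*F)
((H(44, -42) - 1*6) + 1870)/(K(66) + 3683) = (((1/2)*44 - 1*6) + 1870)/((50 - 5*66) + 3683) = ((22 - 6) + 1870)/((50 - 330) + 3683) = (16 + 1870)/(-280 + 3683) = 1886/3403 = 1886*(1/3403) = 46/83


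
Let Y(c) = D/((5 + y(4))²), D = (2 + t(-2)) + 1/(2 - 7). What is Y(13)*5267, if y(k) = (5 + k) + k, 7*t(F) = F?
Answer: 279151/11340 ≈ 24.616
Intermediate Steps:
t(F) = F/7
y(k) = 5 + 2*k
D = 53/35 (D = (2 + (⅐)*(-2)) + 1/(2 - 7) = (2 - 2/7) + 1/(-5) = 12/7 - ⅕ = 53/35 ≈ 1.5143)
Y(c) = 53/11340 (Y(c) = 53/(35*((5 + (5 + 2*4))²)) = 53/(35*((5 + (5 + 8))²)) = 53/(35*((5 + 13)²)) = 53/(35*(18²)) = (53/35)/324 = (53/35)*(1/324) = 53/11340)
Y(13)*5267 = (53/11340)*5267 = 279151/11340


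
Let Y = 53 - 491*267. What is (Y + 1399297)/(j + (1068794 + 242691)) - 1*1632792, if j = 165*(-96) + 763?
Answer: -705587780961/432136 ≈ -1.6328e+6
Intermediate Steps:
Y = -131044 (Y = 53 - 131097 = -131044)
j = -15077 (j = -15840 + 763 = -15077)
(Y + 1399297)/(j + (1068794 + 242691)) - 1*1632792 = (-131044 + 1399297)/(-15077 + (1068794 + 242691)) - 1*1632792 = 1268253/(-15077 + 1311485) - 1632792 = 1268253/1296408 - 1632792 = 1268253*(1/1296408) - 1632792 = 422751/432136 - 1632792 = -705587780961/432136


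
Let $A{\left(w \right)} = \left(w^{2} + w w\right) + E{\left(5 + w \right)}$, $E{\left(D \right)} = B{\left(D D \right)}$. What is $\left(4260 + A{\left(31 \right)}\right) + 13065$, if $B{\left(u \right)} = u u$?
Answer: $1698863$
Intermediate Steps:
$B{\left(u \right)} = u^{2}$
$E{\left(D \right)} = D^{4}$ ($E{\left(D \right)} = \left(D D\right)^{2} = \left(D^{2}\right)^{2} = D^{4}$)
$A{\left(w \right)} = \left(5 + w\right)^{4} + 2 w^{2}$ ($A{\left(w \right)} = \left(w^{2} + w w\right) + \left(5 + w\right)^{4} = \left(w^{2} + w^{2}\right) + \left(5 + w\right)^{4} = 2 w^{2} + \left(5 + w\right)^{4} = \left(5 + w\right)^{4} + 2 w^{2}$)
$\left(4260 + A{\left(31 \right)}\right) + 13065 = \left(4260 + \left(\left(5 + 31\right)^{4} + 2 \cdot 31^{2}\right)\right) + 13065 = \left(4260 + \left(36^{4} + 2 \cdot 961\right)\right) + 13065 = \left(4260 + \left(1679616 + 1922\right)\right) + 13065 = \left(4260 + 1681538\right) + 13065 = 1685798 + 13065 = 1698863$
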